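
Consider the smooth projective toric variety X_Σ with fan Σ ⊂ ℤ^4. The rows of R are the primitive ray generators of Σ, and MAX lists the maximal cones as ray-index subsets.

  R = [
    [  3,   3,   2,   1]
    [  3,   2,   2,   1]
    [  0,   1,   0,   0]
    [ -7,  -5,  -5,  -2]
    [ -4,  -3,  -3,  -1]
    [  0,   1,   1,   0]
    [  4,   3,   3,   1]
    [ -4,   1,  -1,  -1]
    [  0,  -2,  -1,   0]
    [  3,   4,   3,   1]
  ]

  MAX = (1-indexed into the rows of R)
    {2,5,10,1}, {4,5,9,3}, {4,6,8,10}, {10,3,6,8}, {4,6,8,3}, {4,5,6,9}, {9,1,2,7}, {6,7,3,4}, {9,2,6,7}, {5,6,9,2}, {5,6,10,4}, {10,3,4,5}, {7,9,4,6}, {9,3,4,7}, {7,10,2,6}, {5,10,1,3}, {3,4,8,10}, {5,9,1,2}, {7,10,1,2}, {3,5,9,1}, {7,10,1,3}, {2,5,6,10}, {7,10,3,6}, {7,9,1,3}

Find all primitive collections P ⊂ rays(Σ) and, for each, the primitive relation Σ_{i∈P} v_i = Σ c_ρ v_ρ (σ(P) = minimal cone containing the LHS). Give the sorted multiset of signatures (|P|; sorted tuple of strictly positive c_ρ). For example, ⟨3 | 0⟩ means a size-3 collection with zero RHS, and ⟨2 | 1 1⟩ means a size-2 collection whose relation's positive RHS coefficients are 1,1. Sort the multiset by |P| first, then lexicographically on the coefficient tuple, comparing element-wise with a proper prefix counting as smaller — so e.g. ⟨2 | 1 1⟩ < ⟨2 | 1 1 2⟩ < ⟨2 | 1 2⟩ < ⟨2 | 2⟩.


Σ has 15 primitive collections:

  • {5,7}:  v_{5} + v_{7} = 0  ⟹  sig = ⟨2 | 0⟩
  • {1,6}:  v_{1} + v_{6} = v_{10}  ⟹  sig = ⟨2 | 1⟩
  • {2,3}:  v_{2} + v_{3} = v_{1}  ⟹  sig = ⟨2 | 1⟩
  • {2,4}:  v_{2} + v_{4} = v_{5}  ⟹  sig = ⟨2 | 1⟩
  • {9,10}:  v_{9} + v_{10} = v_{2}  ⟹  sig = ⟨2 | 1⟩
  • {1,4}:  v_{1} + v_{4} = v_{3} + v_{5}  ⟹  sig = ⟨2 | 1 1⟩
  • {8,9}:  v_{8} + v_{9} = v_{4} + v_{10}  ⟹  sig = ⟨2 | 1 1⟩
  • {1,8}:  v_{1} + v_{8} = v_{3} + v_{4} + 2·v_{10}  ⟹  sig = ⟨2 | 1 1 2⟩
  • {2,8}:  v_{2} + v_{8} = v_{4} + 2·v_{10}  ⟹  sig = ⟨2 | 1 2⟩
  • {5,8}:  v_{5} + v_{8} = 2·v_{4} + 2·v_{10}  ⟹  sig = ⟨2 | 2 2⟩
  • {7,8}:  v_{7} + v_{8} = 2·v_{3} + 2·v_{6}  ⟹  sig = ⟨2 | 2 2⟩
  • {3,6,9}:  v_{3} + v_{6} + v_{9} = 0  ⟹  sig = ⟨3 | 0⟩
  • {3,5,6}:  v_{3} + v_{5} + v_{6} = v_{4} + v_{10}  ⟹  sig = ⟨3 | 1 1⟩
  • {4,7,10}:  v_{4} + v_{7} + v_{10} = v_{3} + v_{6}  ⟹  sig = ⟨3 | 1 1⟩
  • {3,4,6,10}:  v_{3} + v_{4} + v_{6} + v_{10} = v_{8}  ⟹  sig = ⟨4 | 1⟩

so the primitive-relation signature multiset is
{ ⟨2 | 0⟩,  ⟨2 | 1⟩ ×4,  ⟨2 | 1 1⟩ ×2,  ⟨2 | 1 1 2⟩,  ⟨2 | 1 2⟩,  ⟨2 | 2 2⟩ ×2,  ⟨3 | 0⟩,  ⟨3 | 1 1⟩ ×2,  ⟨4 | 1⟩ }


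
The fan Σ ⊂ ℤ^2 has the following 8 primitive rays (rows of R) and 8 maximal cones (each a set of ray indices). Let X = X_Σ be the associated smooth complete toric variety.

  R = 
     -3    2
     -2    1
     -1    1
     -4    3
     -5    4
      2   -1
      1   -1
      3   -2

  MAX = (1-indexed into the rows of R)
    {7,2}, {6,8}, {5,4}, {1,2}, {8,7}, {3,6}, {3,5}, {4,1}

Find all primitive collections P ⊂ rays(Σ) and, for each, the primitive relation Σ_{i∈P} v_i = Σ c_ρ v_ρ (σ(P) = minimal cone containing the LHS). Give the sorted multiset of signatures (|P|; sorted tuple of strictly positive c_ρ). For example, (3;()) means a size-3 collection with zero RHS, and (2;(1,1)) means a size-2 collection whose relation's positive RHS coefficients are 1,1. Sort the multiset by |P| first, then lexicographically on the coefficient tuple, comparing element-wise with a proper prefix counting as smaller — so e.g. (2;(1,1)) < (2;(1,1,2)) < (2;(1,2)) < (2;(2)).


20 minimal non-faces of Δ(Σ) (on 8 rays):

  • {1,8}:  v_{1} + v_{8} = 0 ; sig = (2;())
  • {2,6}:  v_{2} + v_{6} = 0 ; sig = (2;())
  • {3,7}:  v_{3} + v_{7} = 0 ; sig = (2;())
  • {1,3}:  v_{1} + v_{3} = v_{4} ; sig = (2;(1))
  • {1,6}:  v_{1} + v_{6} = v_{3} ; sig = (2;(1))
  • {1,7}:  v_{1} + v_{7} = v_{2} ; sig = (2;(1))
  • {2,3}:  v_{2} + v_{3} = v_{1} ; sig = (2;(1))
  • {2,8}:  v_{2} + v_{8} = v_{7} ; sig = (2;(1))
  • {3,4}:  v_{3} + v_{4} = v_{5} ; sig = (2;(1))
  • {3,8}:  v_{3} + v_{8} = v_{6} ; sig = (2;(1))
  • {4,7}:  v_{4} + v_{7} = v_{1} ; sig = (2;(1))
  • {4,8}:  v_{4} + v_{8} = v_{3} ; sig = (2;(1))
  • {5,7}:  v_{5} + v_{7} = v_{4} ; sig = (2;(1))
  • {6,7}:  v_{6} + v_{7} = v_{8} ; sig = (2;(1))
  • {2,5}:  v_{2} + v_{5} = v_{1} + v_{4} ; sig = (2;(1,1))
  • {1,5}:  v_{1} + v_{5} = 2·v_{4} ; sig = (2;(2))
  • {2,4}:  v_{2} + v_{4} = 2·v_{1} ; sig = (2;(2))
  • {4,6}:  v_{4} + v_{6} = 2·v_{3} ; sig = (2;(2))
  • {5,8}:  v_{5} + v_{8} = 2·v_{3} ; sig = (2;(2))
  • {5,6}:  v_{5} + v_{6} = 3·v_{3} ; sig = (2;(3))

Signatures (|P|; sorted positive RHS coefficients), sorted:
{ (2;()) ×3,  (2;(1)) ×11,  (2;(1,1)),  (2;(2)) ×4,  (2;(3)) }


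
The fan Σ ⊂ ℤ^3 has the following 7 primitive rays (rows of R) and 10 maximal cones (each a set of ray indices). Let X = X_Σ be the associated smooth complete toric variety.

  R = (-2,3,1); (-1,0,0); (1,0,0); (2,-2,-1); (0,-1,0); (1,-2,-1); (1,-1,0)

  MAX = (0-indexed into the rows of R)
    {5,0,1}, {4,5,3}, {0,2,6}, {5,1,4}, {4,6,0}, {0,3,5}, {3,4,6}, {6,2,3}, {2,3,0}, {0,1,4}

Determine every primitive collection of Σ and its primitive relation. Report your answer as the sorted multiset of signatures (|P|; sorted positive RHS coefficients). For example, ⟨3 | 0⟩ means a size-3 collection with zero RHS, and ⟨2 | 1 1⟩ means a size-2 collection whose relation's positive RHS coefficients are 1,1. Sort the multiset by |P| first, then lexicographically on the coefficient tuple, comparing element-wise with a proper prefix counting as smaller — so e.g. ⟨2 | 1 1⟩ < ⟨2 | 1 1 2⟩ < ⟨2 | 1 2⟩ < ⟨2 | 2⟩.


The 9 primitive collections of Σ (r=7, n=3):

  P={1,2}:  v_{1} + v_{2} = 0  ⟹  sig = ⟨2 | 0⟩
  P={1,3}:  v_{1} + v_{3} = v_{5}  ⟹  sig = ⟨2 | 1⟩
  P={1,6}:  v_{1} + v_{6} = v_{4}  ⟹  sig = ⟨2 | 1⟩
  P={2,4}:  v_{2} + v_{4} = v_{6}  ⟹  sig = ⟨2 | 1⟩
  P={2,5}:  v_{2} + v_{5} = v_{3}  ⟹  sig = ⟨2 | 1⟩
  P={5,6}:  v_{5} + v_{6} = v_{3} + v_{4}  ⟹  sig = ⟨2 | 1 1⟩
  P={0,3,4}:  v_{0} + v_{3} + v_{4} = 0  ⟹  sig = ⟨3 | 0⟩
  P={0,3,6}:  v_{0} + v_{3} + v_{6} = v_{2}  ⟹  sig = ⟨3 | 1⟩
  P={0,4,5}:  v_{0} + v_{4} + v_{5} = v_{1}  ⟹  sig = ⟨3 | 1⟩

Sorted signature multiset PRS(X):
[⟨2 | 0⟩, ⟨2 | 1⟩, ⟨2 | 1⟩, ⟨2 | 1⟩, ⟨2 | 1⟩, ⟨2 | 1 1⟩, ⟨3 | 0⟩, ⟨3 | 1⟩, ⟨3 | 1⟩]


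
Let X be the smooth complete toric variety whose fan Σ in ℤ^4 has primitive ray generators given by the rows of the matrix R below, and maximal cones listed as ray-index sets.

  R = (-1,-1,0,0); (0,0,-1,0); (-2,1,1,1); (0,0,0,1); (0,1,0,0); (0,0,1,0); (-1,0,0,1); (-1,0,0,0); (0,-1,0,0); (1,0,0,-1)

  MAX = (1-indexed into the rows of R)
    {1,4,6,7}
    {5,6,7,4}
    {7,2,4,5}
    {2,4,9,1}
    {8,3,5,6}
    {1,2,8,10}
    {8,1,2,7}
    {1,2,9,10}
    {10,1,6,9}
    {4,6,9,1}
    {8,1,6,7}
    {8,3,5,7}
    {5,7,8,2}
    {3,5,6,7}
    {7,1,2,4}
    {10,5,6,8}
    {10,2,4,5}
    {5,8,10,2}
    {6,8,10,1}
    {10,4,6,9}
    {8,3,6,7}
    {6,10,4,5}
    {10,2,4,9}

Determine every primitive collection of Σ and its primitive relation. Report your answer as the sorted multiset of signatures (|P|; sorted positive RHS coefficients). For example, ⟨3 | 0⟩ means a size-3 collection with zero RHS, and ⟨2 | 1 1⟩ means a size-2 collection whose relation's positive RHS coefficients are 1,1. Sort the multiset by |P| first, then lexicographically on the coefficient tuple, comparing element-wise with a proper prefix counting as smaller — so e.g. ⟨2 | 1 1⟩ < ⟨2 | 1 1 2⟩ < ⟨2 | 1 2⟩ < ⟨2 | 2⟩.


|primitive collections| = 14. Relations:

  P = {2,6}:  v_{2} + v_{6} = 0  so sig = ⟨2 | 0⟩
  P = {5,9}:  v_{5} + v_{9} = 0  so sig = ⟨2 | 0⟩
  P = {7,10}:  v_{7} + v_{10} = 0  so sig = ⟨2 | 0⟩
  P = {1,5}:  v_{1} + v_{5} = v_{8}  so sig = ⟨2 | 1⟩
  P = {4,8}:  v_{4} + v_{8} = v_{7}  so sig = ⟨2 | 1⟩
  P = {8,9}:  v_{8} + v_{9} = v_{1}  so sig = ⟨2 | 1⟩
  P = {7,9}:  v_{7} + v_{9} = v_{1} + v_{4}  so sig = ⟨2 | 1 1⟩
  P = {2,3}:  v_{2} + v_{3} = v_{5} + v_{7} + v_{8}  so sig = ⟨2 | 1 1 1⟩
  P = {3,9}:  v_{3} + v_{9} = v_{6} + v_{7} + v_{8}  so sig = ⟨2 | 1 1 1⟩
  P = {3,10}:  v_{3} + v_{10} = v_{5} + v_{6} + v_{8}  so sig = ⟨2 | 1 1 1⟩
  P = {1,3}:  v_{1} + v_{3} = v_{6} + v_{7} + 2·v_{8}  so sig = ⟨2 | 1 1 2⟩
  P = {3,4}:  v_{3} + v_{4} = v_{5} + v_{6} + 2·v_{7}  so sig = ⟨2 | 1 1 2⟩
  P = {1,4,10}:  v_{1} + v_{4} + v_{10} = v_{9}  so sig = ⟨3 | 1⟩
  P = {5,6,7,8}:  v_{5} + v_{6} + v_{7} + v_{8} = v_{3}  so sig = ⟨4 | 1⟩

Signatures (|P|; sorted positive RHS coefficients), sorted:
    |P|=2: 12 collections, coeffs (), (), (), (1), (1), (1), (1,1), (1,1,1), (1,1,1), (1,1,1), (1,1,2), (1,1,2)
    |P|=3: 1 collection, coeffs (1)
    |P|=4: 1 collection, coeffs (1)


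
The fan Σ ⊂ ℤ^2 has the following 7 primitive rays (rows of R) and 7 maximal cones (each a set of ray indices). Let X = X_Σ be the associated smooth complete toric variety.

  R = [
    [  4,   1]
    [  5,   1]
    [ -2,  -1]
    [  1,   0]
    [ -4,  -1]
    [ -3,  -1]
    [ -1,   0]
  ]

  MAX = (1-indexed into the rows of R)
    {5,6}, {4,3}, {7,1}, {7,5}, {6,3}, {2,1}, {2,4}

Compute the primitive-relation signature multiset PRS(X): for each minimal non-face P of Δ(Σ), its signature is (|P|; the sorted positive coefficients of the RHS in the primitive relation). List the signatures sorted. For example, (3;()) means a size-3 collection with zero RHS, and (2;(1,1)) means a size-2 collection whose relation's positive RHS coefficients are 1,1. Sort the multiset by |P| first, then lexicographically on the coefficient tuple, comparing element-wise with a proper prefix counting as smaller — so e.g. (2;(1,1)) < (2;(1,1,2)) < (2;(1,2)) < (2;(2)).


Minimal non-faces — 14 found among 7 rays, 7 max cones:

  P={1,5}:  v_{1} + v_{5} = 0  ⟹  sig = (2;())
  P={4,7}:  v_{4} + v_{7} = 0  ⟹  sig = (2;())
  P={1,4}:  v_{1} + v_{4} = v_{2}  ⟹  sig = (2;(1))
  P={1,6}:  v_{1} + v_{6} = v_{4}  ⟹  sig = (2;(1))
  P={2,5}:  v_{2} + v_{5} = v_{4}  ⟹  sig = (2;(1))
  P={2,7}:  v_{2} + v_{7} = v_{1}  ⟹  sig = (2;(1))
  P={3,7}:  v_{3} + v_{7} = v_{6}  ⟹  sig = (2;(1))
  P={4,5}:  v_{4} + v_{5} = v_{6}  ⟹  sig = (2;(1))
  P={4,6}:  v_{4} + v_{6} = v_{3}  ⟹  sig = (2;(1))
  P={6,7}:  v_{6} + v_{7} = v_{5}  ⟹  sig = (2;(1))
  P={1,3}:  v_{1} + v_{3} = 2·v_{4}  ⟹  sig = (2;(2))
  P={2,6}:  v_{2} + v_{6} = 2·v_{4}  ⟹  sig = (2;(2))
  P={3,5}:  v_{3} + v_{5} = 2·v_{6}  ⟹  sig = (2;(2))
  P={2,3}:  v_{2} + v_{3} = 3·v_{4}  ⟹  sig = (2;(3))

Hence PRS(X_Σ) =
[(2;()), (2;()), (2;(1)), (2;(1)), (2;(1)), (2;(1)), (2;(1)), (2;(1)), (2;(1)), (2;(1)), (2;(2)), (2;(2)), (2;(2)), (2;(3))]


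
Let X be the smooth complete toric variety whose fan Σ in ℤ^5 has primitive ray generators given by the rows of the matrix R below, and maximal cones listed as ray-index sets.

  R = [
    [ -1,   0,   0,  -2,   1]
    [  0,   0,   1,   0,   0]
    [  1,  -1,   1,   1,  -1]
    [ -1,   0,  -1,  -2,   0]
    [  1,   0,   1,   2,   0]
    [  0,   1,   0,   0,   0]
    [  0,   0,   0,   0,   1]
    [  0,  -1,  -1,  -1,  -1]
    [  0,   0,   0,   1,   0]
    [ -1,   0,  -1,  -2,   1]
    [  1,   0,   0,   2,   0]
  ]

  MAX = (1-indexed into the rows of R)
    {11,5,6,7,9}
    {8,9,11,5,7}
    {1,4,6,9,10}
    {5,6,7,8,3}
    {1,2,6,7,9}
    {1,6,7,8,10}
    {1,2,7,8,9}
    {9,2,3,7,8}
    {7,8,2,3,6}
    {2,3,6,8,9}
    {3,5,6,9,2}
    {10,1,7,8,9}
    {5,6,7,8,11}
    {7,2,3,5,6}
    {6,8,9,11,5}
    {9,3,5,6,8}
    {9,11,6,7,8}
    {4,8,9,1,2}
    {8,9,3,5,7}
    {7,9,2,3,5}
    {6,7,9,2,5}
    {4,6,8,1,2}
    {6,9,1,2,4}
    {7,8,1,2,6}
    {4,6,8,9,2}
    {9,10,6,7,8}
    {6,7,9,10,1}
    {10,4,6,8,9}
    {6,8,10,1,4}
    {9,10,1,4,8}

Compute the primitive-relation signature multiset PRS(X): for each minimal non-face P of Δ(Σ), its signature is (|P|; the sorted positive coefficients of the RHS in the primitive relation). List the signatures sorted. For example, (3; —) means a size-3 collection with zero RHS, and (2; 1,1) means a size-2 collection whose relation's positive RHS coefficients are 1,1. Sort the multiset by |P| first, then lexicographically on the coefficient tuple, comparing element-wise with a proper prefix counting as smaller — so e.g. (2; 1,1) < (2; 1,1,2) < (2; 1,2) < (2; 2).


The 18 primitive collections of Σ (r=11, n=5):

  P={4,5}:  v_{4} + v_{5} = 0 — sig = (2; —)
  P={1,11}:  v_{1} + v_{11} = v_{7} — sig = (2; 1)
  P={2,10}:  v_{2} + v_{10} = v_{1} — sig = (2; 1)
  P={2,11}:  v_{2} + v_{11} = v_{5} — sig = (2; 1)
  P={4,7}:  v_{4} + v_{7} = v_{10} — sig = (2; 1)
  P={5,10}:  v_{5} + v_{10} = v_{7} — sig = (2; 1)
  P={1,5}:  v_{1} + v_{5} = v_{2} + v_{7} — sig = (2; 1,1)
  P={3,4}:  v_{3} + v_{4} = v_{2} + v_{8} — sig = (2; 1,1)
  P={3,10}:  v_{3} + v_{10} = v_{2} + v_{7} + v_{8} — sig = (2; 1,1,1)
  P={4,11}:  v_{4} + v_{11} = v_{6} + v_{7} + v_{8} + v_{9} — sig = (2; 1,1,1,1)
  P={10,11}:  v_{10} + v_{11} = v_{6} + 2·v_{7} + v_{8} + v_{9} — sig = (2; 1,1,1,2)
  P={1,3}:  v_{1} + v_{3} = 2·v_{2} + v_{7} + v_{8} — sig = (2; 1,1,2)
  P={3,11}:  v_{3} + v_{11} = 2·v_{5} + v_{8} — sig = (2; 1,2)
  P={2,5,8}:  v_{2} + v_{5} + v_{8} = v_{3} — sig = (3; 1)
  P={1,6,8,9}:  v_{1} + v_{6} + v_{8} + v_{9} = v_{4} — sig = (4; 1)
  P={3,6,7,9}:  v_{3} + v_{6} + v_{7} + v_{9} = v_{5} — sig = (4; 1)
  P={2,6,7,8,9}:  v_{2} + v_{6} + v_{7} + v_{8} + v_{9} = 0 — sig = (5; —)
  P={5,6,7,8,9}:  v_{5} + v_{6} + v_{7} + v_{8} + v_{9} = v_{11} — sig = (5; 1)

Hence PRS(X_Σ) =
[(2; —), (2; 1), (2; 1), (2; 1), (2; 1), (2; 1), (2; 1,1), (2; 1,1), (2; 1,1,1), (2; 1,1,1,1), (2; 1,1,1,2), (2; 1,1,2), (2; 1,2), (3; 1), (4; 1), (4; 1), (5; —), (5; 1)]


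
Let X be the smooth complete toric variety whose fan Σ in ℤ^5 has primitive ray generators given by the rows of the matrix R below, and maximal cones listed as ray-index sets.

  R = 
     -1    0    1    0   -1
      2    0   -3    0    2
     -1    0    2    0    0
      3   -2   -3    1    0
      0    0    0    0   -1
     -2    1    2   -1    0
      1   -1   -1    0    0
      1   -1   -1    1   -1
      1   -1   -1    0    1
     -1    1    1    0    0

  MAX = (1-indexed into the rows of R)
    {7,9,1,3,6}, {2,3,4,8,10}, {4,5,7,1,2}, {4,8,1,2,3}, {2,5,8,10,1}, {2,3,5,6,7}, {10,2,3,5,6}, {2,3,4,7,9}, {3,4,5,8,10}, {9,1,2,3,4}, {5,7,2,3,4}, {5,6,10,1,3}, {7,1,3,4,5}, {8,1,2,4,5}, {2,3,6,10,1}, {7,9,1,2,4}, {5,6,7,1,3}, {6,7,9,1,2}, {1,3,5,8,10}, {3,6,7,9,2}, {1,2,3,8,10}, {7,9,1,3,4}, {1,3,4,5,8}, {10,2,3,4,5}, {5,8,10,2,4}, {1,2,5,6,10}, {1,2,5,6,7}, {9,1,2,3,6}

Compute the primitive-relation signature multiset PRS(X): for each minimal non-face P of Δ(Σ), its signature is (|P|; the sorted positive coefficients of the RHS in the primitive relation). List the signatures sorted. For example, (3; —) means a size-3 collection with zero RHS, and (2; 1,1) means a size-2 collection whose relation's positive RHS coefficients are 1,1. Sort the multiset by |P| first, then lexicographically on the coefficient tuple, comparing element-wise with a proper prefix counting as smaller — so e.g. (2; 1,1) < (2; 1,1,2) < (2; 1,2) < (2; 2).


|primitive collections| = 11. Relations:

  {7,10}:  v_{7} + v_{10} = 0  so sig = (2; —)
  {4,6}:  v_{4} + v_{6} = v_{7}  so sig = (2; 1)
  {5,9}:  v_{5} + v_{9} = v_{7}  so sig = (2; 1)
  {6,8}:  v_{6} + v_{8} = v_{1}  so sig = (2; 1)
  {7,8}:  v_{7} + v_{8} = v_{1} + v_{4}  so sig = (2; 1,1)
  {9,10}:  v_{9} + v_{10} = v_{1} + v_{2} + v_{3}  so sig = (2; 1,1,1)
  {8,9}:  v_{8} + v_{9} = 2·v_{1} + v_{2} + v_{3} + v_{4}  so sig = (2; 1,1,1,2)
  {1,4,10}:  v_{1} + v_{4} + v_{10} = v_{8}  so sig = (3; 1)
  {1,2,3,5}:  v_{1} + v_{2} + v_{3} + v_{5} = 0  so sig = (4; —)
  {1,2,3,7}:  v_{1} + v_{2} + v_{3} + v_{7} = v_{9}  so sig = (4; 1)
  {2,3,5,8}:  v_{2} + v_{3} + v_{5} + v_{8} = v_{4} + v_{10}  so sig = (4; 1,1)

so the primitive-relation signature multiset is
    |P|=2: 7 collections, coeffs (), (1), (1), (1), (1,1), (1,1,1), (1,1,1,2)
    |P|=3: 1 collection, coeffs (1)
    |P|=4: 3 collections, coeffs (), (1), (1,1)


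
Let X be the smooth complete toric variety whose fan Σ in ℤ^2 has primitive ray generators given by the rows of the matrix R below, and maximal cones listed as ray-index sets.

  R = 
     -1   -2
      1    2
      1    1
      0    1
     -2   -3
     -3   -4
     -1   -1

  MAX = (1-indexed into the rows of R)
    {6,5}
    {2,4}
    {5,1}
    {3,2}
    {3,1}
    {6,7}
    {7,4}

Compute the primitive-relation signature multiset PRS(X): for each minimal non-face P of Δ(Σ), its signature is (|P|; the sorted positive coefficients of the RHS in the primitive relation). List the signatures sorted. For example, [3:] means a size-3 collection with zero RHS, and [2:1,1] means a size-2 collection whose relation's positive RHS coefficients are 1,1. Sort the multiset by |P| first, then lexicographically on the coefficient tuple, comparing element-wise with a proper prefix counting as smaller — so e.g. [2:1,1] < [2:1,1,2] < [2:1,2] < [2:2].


Minimal non-faces — 14 found among 7 rays, 7 max cones:

  P = {1,2}:  v_{1} + v_{2} = 0  →  sig = [2:]
  P = {3,7}:  v_{3} + v_{7} = 0  →  sig = [2:]
  P = {1,4}:  v_{1} + v_{4} = v_{7}  →  sig = [2:1]
  P = {1,7}:  v_{1} + v_{7} = v_{5}  →  sig = [2:1]
  P = {2,5}:  v_{2} + v_{5} = v_{7}  →  sig = [2:1]
  P = {2,7}:  v_{2} + v_{7} = v_{4}  →  sig = [2:1]
  P = {3,4}:  v_{3} + v_{4} = v_{2}  →  sig = [2:1]
  P = {3,5}:  v_{3} + v_{5} = v_{1}  →  sig = [2:1]
  P = {3,6}:  v_{3} + v_{6} = v_{5}  →  sig = [2:1]
  P = {5,7}:  v_{5} + v_{7} = v_{6}  →  sig = [2:1]
  P = {1,6}:  v_{1} + v_{6} = 2·v_{5}  →  sig = [2:2]
  P = {2,6}:  v_{2} + v_{6} = 2·v_{7}  →  sig = [2:2]
  P = {4,5}:  v_{4} + v_{5} = 2·v_{7}  →  sig = [2:2]
  P = {4,6}:  v_{4} + v_{6} = 3·v_{7}  →  sig = [2:3]

so the primitive-relation signature multiset is
[[2:], [2:], [2:1], [2:1], [2:1], [2:1], [2:1], [2:1], [2:1], [2:1], [2:2], [2:2], [2:2], [2:3]]


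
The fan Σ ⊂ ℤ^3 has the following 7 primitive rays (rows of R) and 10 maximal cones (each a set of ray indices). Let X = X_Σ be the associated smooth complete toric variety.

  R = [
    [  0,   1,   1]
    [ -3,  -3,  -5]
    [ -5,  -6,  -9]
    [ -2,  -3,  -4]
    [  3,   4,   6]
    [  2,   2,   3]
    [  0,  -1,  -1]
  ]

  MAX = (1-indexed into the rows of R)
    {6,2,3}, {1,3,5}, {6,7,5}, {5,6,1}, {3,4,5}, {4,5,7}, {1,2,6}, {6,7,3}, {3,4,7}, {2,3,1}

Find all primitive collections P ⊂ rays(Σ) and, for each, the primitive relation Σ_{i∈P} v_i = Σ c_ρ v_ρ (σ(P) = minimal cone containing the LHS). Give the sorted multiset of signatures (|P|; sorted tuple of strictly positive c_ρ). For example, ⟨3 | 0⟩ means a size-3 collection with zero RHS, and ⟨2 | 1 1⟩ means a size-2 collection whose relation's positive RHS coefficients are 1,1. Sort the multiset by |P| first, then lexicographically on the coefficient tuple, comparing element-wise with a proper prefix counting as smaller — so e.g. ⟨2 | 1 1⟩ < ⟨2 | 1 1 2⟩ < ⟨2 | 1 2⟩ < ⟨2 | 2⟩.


The 9 primitive collections of Σ (r=7, n=3):

  P={1,7}:  v_{1} + v_{7} = 0  so sig = ⟨2 | 0⟩
  P={2,4}:  v_{2} + v_{4} = v_{3}  so sig = ⟨2 | 1⟩
  P={2,5}:  v_{2} + v_{5} = v_{1}  so sig = ⟨2 | 1⟩
  P={4,6}:  v_{4} + v_{6} = v_{7}  so sig = ⟨2 | 1⟩
  P={1,4}:  v_{1} + v_{4} = v_{3} + v_{5}  so sig = ⟨2 | 1 1⟩
  P={2,7}:  v_{2} + v_{7} = v_{3} + v_{6}  so sig = ⟨2 | 1 1⟩
  P={3,5,6}:  v_{3} + v_{5} + v_{6} = 0  so sig = ⟨3 | 0⟩
  P={1,3,6}:  v_{1} + v_{3} + v_{6} = v_{2}  so sig = ⟨3 | 1⟩
  P={3,5,7}:  v_{3} + v_{5} + v_{7} = v_{4}  so sig = ⟨3 | 1⟩

Signatures (|P|; sorted positive RHS coefficients), sorted:
{ ⟨2 | 0⟩,  ⟨2 | 1⟩ ×3,  ⟨2 | 1 1⟩ ×2,  ⟨3 | 0⟩,  ⟨3 | 1⟩ ×2 }


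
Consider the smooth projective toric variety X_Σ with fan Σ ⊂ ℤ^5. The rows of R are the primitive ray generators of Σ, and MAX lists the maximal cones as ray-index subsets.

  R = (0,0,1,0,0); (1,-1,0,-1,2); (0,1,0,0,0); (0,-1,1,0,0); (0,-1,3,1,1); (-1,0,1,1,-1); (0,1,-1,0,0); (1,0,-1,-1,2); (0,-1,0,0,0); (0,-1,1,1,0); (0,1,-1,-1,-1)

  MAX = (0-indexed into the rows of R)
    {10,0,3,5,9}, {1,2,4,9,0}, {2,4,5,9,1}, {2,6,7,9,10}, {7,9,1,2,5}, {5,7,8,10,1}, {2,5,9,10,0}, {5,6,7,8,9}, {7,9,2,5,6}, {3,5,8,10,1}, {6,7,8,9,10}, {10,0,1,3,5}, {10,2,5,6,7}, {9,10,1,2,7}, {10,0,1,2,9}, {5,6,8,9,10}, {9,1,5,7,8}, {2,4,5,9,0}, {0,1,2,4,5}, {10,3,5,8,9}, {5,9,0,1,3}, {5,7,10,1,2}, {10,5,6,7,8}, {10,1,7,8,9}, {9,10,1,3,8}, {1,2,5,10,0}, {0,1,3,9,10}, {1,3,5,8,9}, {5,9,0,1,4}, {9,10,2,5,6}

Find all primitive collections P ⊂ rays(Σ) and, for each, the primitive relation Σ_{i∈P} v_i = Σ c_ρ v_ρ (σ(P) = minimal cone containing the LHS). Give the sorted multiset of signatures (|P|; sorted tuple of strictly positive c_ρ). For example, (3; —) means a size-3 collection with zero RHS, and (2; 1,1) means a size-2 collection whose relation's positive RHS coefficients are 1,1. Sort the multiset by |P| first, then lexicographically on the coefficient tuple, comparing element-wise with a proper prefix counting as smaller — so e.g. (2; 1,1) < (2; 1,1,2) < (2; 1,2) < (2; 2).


Δ(Σ) — 11 vertices, 16 min non-faces:

  P={2,8}:  v_{2} + v_{8} = 0  ⟹  sig = (2; —)
  P={3,6}:  v_{3} + v_{6} = 0  ⟹  sig = (2; —)
  P={0,6}:  v_{0} + v_{6} = v_{2}  ⟹  sig = (2; 1)
  P={0,8}:  v_{0} + v_{8} = v_{3}  ⟹  sig = (2; 1)
  P={1,6}:  v_{1} + v_{6} = v_{7}  ⟹  sig = (2; 1)
  P={2,3}:  v_{2} + v_{3} = v_{0}  ⟹  sig = (2; 1)
  P={3,7}:  v_{3} + v_{7} = v_{1}  ⟹  sig = (2; 1)
  P={0,7}:  v_{0} + v_{7} = v_{1} + v_{2}  ⟹  sig = (2; 1,1)
  P={4,8}:  v_{4} + v_{8} = v_{0} + v_{1} + v_{5} + v_{9}  ⟹  sig = (2; 1,1,1,1)
  P={3,4}:  v_{3} + v_{4} = 2·v_{0} + v_{1} + v_{5} + v_{9}  ⟹  sig = (2; 1,1,1,2)
  P={4,6}:  v_{4} + v_{6} = v_{1} + 2·v_{2} + v_{5} + v_{9}  ⟹  sig = (2; 1,1,1,2)
  P={4,7}:  v_{4} + v_{7} = 2·v_{1} + 2·v_{2} + v_{5} + v_{9}  ⟹  sig = (2; 1,1,2,2)
  P={4,10}:  v_{4} + v_{10} = 2·v_{0}  ⟹  sig = (2; 2)
  P={5,7,9,10}:  v_{5} + v_{7} + v_{9} + v_{10} = 0  ⟹  sig = (4; —)
  P={1,5,9,10}:  v_{1} + v_{5} + v_{9} + v_{10} = v_{3}  ⟹  sig = (4; 1)
  P={0,1,2,5,9}:  v_{0} + v_{1} + v_{2} + v_{5} + v_{9} = v_{4}  ⟹  sig = (5; 1)

Hence PRS(X_Σ) =
    (2; —)
    (2; —)
    (2; 1)
    (2; 1)
    (2; 1)
    (2; 1)
    (2; 1)
    (2; 1,1)
    (2; 1,1,1,1)
    (2; 1,1,1,2)
    (2; 1,1,1,2)
    (2; 1,1,2,2)
    (2; 2)
    (4; —)
    (4; 1)
    (5; 1)


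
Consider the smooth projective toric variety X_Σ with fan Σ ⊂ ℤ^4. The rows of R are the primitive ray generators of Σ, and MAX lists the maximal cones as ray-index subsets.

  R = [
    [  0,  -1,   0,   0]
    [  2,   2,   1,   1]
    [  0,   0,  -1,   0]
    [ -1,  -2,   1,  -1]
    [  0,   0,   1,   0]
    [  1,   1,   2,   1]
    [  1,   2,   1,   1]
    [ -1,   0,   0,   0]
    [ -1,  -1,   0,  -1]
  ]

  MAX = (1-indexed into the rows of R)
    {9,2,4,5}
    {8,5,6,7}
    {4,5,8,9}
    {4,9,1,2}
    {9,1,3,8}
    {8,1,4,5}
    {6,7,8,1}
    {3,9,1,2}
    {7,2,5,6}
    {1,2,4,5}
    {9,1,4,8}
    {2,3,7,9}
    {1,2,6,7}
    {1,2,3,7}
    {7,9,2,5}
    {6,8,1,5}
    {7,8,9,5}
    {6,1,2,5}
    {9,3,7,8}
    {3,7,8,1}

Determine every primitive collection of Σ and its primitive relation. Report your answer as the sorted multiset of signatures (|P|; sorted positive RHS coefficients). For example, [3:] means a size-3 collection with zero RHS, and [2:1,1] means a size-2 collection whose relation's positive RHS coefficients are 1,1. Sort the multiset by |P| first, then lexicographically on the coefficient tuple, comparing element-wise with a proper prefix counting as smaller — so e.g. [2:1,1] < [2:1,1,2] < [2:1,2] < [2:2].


The 10 primitive collections of Σ (r=9, n=4):

  P={3,5}:  v_{3} + v_{5} = 0  →  sig = [2:]
  P={2,8}:  v_{2} + v_{8} = v_{7}  →  sig = [2:1]
  P={3,4}:  v_{3} + v_{4} = v_{1} + v_{9}  →  sig = [2:1,1]
  P={3,6}:  v_{3} + v_{6} = v_{1} + v_{7}  →  sig = [2:1,1]
  P={4,6}:  v_{4} + v_{6} = v_{1} + 3·v_{5}  →  sig = [2:1,3]
  P={4,7}:  v_{4} + v_{7} = 2·v_{5}  →  sig = [2:2]
  P={6,9}:  v_{6} + v_{9} = 2·v_{5}  →  sig = [2:2]
  P={1,5,7}:  v_{1} + v_{5} + v_{7} = v_{6}  →  sig = [3:1]
  P={1,5,9}:  v_{1} + v_{5} + v_{9} = v_{4}  →  sig = [3:1]
  P={1,7,9}:  v_{1} + v_{7} + v_{9} = v_{5}  →  sig = [3:1]

Signatures (|P|; sorted positive RHS coefficients), sorted:
    |P|=2: 7 collections, coeffs (), (1), (1,1), (1,1), (1,3), (2), (2)
    |P|=3: 3 collections, coeffs (1), (1), (1)


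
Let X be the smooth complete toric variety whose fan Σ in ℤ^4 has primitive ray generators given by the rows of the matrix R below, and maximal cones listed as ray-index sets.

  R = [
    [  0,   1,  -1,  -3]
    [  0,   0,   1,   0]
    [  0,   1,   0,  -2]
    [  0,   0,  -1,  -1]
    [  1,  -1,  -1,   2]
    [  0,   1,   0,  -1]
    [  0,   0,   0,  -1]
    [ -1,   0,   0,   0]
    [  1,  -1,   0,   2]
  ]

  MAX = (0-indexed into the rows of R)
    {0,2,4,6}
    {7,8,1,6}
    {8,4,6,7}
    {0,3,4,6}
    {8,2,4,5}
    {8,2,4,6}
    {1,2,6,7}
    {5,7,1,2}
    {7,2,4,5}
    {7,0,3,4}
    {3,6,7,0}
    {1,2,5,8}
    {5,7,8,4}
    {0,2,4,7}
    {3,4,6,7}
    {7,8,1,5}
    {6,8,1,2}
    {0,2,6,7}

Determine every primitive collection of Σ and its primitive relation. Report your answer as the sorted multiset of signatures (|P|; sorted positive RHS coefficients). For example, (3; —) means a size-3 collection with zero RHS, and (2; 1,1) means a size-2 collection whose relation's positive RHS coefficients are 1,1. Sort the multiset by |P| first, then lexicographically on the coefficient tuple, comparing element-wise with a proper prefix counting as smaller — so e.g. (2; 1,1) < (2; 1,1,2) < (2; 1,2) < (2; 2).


Primitive collections (12):

  P = {1,3}:  v_{1} + v_{3} = v_{6} — sig = (2; 1)
  P = {1,4}:  v_{1} + v_{4} = v_{8} — sig = (2; 1)
  P = {2,3}:  v_{2} + v_{3} = v_{0} — sig = (2; 1)
  P = {5,6}:  v_{5} + v_{6} = v_{2} — sig = (2; 1)
  P = {0,1}:  v_{0} + v_{1} = v_{2} + v_{6} — sig = (2; 1,1)
  P = {3,8}:  v_{3} + v_{8} = v_{4} + v_{6} — sig = (2; 1,1)
  P = {0,8}:  v_{0} + v_{8} = v_{2} + v_{4} + v_{6} — sig = (2; 1,1,1)
  P = {3,5}:  v_{3} + v_{5} = 2·v_{2} + v_{4} + v_{7} — sig = (2; 1,1,2)
  P = {0,5}:  v_{0} + v_{5} = 3·v_{2} + v_{4} + v_{7} — sig = (2; 1,1,3)
  P = {2,7,8}:  v_{2} + v_{7} + v_{8} = 0 — sig = (3; —)
  P = {2,4,6,7}:  v_{2} + v_{4} + v_{6} + v_{7} = v_{3} — sig = (4; 1)
  P = {0,4,6,7}:  v_{0} + v_{4} + v_{6} + v_{7} = 2·v_{3} — sig = (4; 2)

so the primitive-relation signature multiset is
    |P|=2: 9 collections, coeffs (1), (1), (1), (1), (1,1), (1,1), (1,1,1), (1,1,2), (1,1,3)
    |P|=3: 1 collection, coeffs ()
    |P|=4: 2 collections, coeffs (1), (2)


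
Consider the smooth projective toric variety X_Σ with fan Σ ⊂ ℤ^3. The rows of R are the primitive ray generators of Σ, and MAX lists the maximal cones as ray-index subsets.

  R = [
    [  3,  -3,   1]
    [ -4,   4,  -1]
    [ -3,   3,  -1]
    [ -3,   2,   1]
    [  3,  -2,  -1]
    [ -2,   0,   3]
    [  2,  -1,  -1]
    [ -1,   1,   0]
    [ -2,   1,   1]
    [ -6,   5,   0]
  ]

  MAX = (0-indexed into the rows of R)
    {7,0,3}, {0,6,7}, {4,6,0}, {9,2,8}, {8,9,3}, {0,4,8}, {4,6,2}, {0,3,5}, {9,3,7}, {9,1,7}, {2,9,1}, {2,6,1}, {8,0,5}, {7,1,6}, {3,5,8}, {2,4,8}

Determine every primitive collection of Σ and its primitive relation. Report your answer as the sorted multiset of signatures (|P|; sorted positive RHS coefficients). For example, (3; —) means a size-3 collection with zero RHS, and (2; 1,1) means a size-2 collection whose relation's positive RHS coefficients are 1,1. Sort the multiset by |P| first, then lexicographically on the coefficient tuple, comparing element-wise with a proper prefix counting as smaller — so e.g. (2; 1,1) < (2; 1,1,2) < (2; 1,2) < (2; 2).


22 minimal non-faces of Δ(Σ) (on 10 rays):

  {0,2}:  v_{0} + v_{2} = 0 ; sig = (2; —)
  {3,4}:  v_{3} + v_{4} = 0 ; sig = (2; —)
  {6,8}:  v_{6} + v_{8} = 0 ; sig = (2; —)
  {0,1}:  v_{0} + v_{1} = v_{7} ; sig = (2; 1)
  {0,9}:  v_{0} + v_{9} = v_{3} ; sig = (2; 1)
  {1,8}:  v_{1} + v_{8} = v_{9} ; sig = (2; 1)
  {2,3}:  v_{2} + v_{3} = v_{9} ; sig = (2; 1)
  {2,7}:  v_{2} + v_{7} = v_{1} ; sig = (2; 1)
  {3,6}:  v_{3} + v_{6} = v_{7} ; sig = (2; 1)
  {4,7}:  v_{4} + v_{7} = v_{6} ; sig = (2; 1)
  {4,9}:  v_{4} + v_{9} = v_{2} ; sig = (2; 1)
  {6,9}:  v_{6} + v_{9} = v_{1} ; sig = (2; 1)
  {7,8}:  v_{7} + v_{8} = v_{3} ; sig = (2; 1)
  {1,3}:  v_{1} + v_{3} = v_{7} + v_{9} ; sig = (2; 1,1)
  {1,4}:  v_{1} + v_{4} = v_{2} + v_{6} ; sig = (2; 1,1)
  {2,5}:  v_{2} + v_{5} = v_{3} + v_{8} ; sig = (2; 1,1)
  {4,5}:  v_{4} + v_{5} = v_{0} + v_{8} ; sig = (2; 1,1)
  {5,6}:  v_{5} + v_{6} = v_{0} + v_{3} ; sig = (2; 1,1)
  {5,7}:  v_{5} + v_{7} = v_{0} + 2·v_{3} ; sig = (2; 1,2)
  {5,9}:  v_{5} + v_{9} = 2·v_{3} + v_{8} ; sig = (2; 1,2)
  {1,5}:  v_{1} + v_{5} = 2·v_{3} ; sig = (2; 2)
  {0,3,8}:  v_{0} + v_{3} + v_{8} = v_{5} ; sig = (3; 1)

Signatures (|P|; sorted positive RHS coefficients), sorted:
    (2; —)
    (2; —)
    (2; —)
    (2; 1)
    (2; 1)
    (2; 1)
    (2; 1)
    (2; 1)
    (2; 1)
    (2; 1)
    (2; 1)
    (2; 1)
    (2; 1)
    (2; 1,1)
    (2; 1,1)
    (2; 1,1)
    (2; 1,1)
    (2; 1,1)
    (2; 1,2)
    (2; 1,2)
    (2; 2)
    (3; 1)


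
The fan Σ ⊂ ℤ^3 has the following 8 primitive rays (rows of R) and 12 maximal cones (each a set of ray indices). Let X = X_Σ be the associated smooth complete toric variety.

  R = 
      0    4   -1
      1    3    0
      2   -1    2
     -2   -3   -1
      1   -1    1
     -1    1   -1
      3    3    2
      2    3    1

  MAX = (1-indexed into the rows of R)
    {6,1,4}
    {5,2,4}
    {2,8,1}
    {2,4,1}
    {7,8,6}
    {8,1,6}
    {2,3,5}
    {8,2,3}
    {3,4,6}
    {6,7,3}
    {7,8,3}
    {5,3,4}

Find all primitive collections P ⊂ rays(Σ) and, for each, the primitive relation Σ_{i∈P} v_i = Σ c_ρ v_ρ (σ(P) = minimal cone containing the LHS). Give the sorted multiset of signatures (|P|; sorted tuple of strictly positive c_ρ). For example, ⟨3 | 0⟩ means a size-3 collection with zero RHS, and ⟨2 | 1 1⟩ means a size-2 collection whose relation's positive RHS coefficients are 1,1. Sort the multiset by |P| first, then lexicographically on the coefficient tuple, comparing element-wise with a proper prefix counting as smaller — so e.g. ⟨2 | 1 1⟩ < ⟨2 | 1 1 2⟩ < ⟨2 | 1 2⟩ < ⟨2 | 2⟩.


Minimal non-faces — 12 found among 8 rays, 12 max cones:

  P = {4,8}:  v_{4} + v_{8} = 0 ; sig = ⟨2 | 0⟩
  P = {5,6}:  v_{5} + v_{6} = 0 ; sig = ⟨2 | 0⟩
  P = {1,3}:  v_{1} + v_{3} = v_{8} ; sig = ⟨2 | 1⟩
  P = {1,5}:  v_{1} + v_{5} = v_{2} ; sig = ⟨2 | 1⟩
  P = {2,6}:  v_{2} + v_{6} = v_{1} ; sig = ⟨2 | 1⟩
  P = {4,7}:  v_{4} + v_{7} = v_{3} + v_{6} ; sig = ⟨2 | 1 1⟩
  P = {5,7}:  v_{5} + v_{7} = v_{3} + v_{8} ; sig = ⟨2 | 1 1⟩
  P = {5,8}:  v_{5} + v_{8} = v_{2} + v_{3} ; sig = ⟨2 | 1 1⟩
  P = {1,7}:  v_{1} + v_{7} = v_{6} + 2·v_{8} ; sig = ⟨2 | 1 2⟩
  P = {2,7}:  v_{2} + v_{7} = 2·v_{8} ; sig = ⟨2 | 2⟩
  P = {2,3,4}:  v_{2} + v_{3} + v_{4} = v_{5} ; sig = ⟨3 | 1⟩
  P = {3,6,8}:  v_{3} + v_{6} + v_{8} = v_{7} ; sig = ⟨3 | 1⟩

so the primitive-relation signature multiset is
    ⟨2 | 0⟩
    ⟨2 | 0⟩
    ⟨2 | 1⟩
    ⟨2 | 1⟩
    ⟨2 | 1⟩
    ⟨2 | 1 1⟩
    ⟨2 | 1 1⟩
    ⟨2 | 1 1⟩
    ⟨2 | 1 2⟩
    ⟨2 | 2⟩
    ⟨3 | 1⟩
    ⟨3 | 1⟩


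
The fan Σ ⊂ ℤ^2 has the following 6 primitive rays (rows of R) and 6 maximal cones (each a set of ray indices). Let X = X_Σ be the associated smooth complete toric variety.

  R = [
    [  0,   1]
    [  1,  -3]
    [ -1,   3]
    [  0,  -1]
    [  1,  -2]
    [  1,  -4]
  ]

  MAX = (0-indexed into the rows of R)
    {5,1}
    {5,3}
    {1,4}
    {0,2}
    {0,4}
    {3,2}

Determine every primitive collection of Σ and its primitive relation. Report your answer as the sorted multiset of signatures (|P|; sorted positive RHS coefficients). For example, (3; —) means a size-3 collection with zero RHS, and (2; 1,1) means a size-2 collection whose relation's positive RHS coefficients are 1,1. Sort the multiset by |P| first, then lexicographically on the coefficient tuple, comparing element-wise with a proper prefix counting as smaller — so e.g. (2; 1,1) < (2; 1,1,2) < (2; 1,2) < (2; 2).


Minimal non-faces — 9 found among 6 rays, 6 max cones:

  • {0,3}:  v_{0} + v_{3} = 0  ⟹  sig = (2; —)
  • {1,2}:  v_{1} + v_{2} = 0  ⟹  sig = (2; —)
  • {0,1}:  v_{0} + v_{1} = v_{4}  ⟹  sig = (2; 1)
  • {0,5}:  v_{0} + v_{5} = v_{1}  ⟹  sig = (2; 1)
  • {1,3}:  v_{1} + v_{3} = v_{5}  ⟹  sig = (2; 1)
  • {2,4}:  v_{2} + v_{4} = v_{0}  ⟹  sig = (2; 1)
  • {2,5}:  v_{2} + v_{5} = v_{3}  ⟹  sig = (2; 1)
  • {3,4}:  v_{3} + v_{4} = v_{1}  ⟹  sig = (2; 1)
  • {4,5}:  v_{4} + v_{5} = 2·v_{1}  ⟹  sig = (2; 2)

so the primitive-relation signature multiset is
    (2; —)
    (2; —)
    (2; 1)
    (2; 1)
    (2; 1)
    (2; 1)
    (2; 1)
    (2; 1)
    (2; 2)


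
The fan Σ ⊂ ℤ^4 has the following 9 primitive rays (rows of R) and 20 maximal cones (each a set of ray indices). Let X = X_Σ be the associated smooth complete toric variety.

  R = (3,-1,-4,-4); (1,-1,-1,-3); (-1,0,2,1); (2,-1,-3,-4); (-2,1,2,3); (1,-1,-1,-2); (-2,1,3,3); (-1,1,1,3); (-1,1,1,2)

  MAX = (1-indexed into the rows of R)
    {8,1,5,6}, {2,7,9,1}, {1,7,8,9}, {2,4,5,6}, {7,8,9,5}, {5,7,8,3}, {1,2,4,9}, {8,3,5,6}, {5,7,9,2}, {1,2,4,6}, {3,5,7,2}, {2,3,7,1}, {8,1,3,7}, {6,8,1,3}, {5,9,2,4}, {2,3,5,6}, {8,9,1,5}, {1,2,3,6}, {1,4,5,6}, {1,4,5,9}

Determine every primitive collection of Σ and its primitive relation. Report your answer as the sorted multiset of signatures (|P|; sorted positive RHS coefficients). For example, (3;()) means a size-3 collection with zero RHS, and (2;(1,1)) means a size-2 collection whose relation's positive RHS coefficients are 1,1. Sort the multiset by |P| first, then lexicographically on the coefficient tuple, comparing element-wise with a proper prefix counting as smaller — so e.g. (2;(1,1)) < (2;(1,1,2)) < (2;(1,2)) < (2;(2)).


|primitive collections| = 10. Relations:

  {2,8}:  v_{2} + v_{8} = 0  ⟹  sig = (2;())
  {6,9}:  v_{6} + v_{9} = 0  ⟹  sig = (2;())
  {3,4}:  v_{3} + v_{4} = v_{2}  ⟹  sig = (2;(1))
  {3,9}:  v_{3} + v_{9} = v_{7}  ⟹  sig = (2;(1))
  {6,7}:  v_{6} + v_{7} = v_{3}  ⟹  sig = (2;(1))
  {4,7}:  v_{4} + v_{7} = v_{2} + v_{9}  ⟹  sig = (2;(1,1))
  {4,8}:  v_{4} + v_{8} = v_{1} + v_{5}  ⟹  sig = (2;(1,1))
  {1,3,5}:  v_{1} + v_{3} + v_{5} = 0  ⟹  sig = (3;())
  {1,2,5}:  v_{1} + v_{2} + v_{5} = v_{4}  ⟹  sig = (3;(1))
  {1,5,7}:  v_{1} + v_{5} + v_{7} = v_{9}  ⟹  sig = (3;(1))

Signatures (|P|; sorted positive RHS coefficients), sorted:
{ (2;()) ×2,  (2;(1)) ×3,  (2;(1,1)) ×2,  (3;()),  (3;(1)) ×2 }


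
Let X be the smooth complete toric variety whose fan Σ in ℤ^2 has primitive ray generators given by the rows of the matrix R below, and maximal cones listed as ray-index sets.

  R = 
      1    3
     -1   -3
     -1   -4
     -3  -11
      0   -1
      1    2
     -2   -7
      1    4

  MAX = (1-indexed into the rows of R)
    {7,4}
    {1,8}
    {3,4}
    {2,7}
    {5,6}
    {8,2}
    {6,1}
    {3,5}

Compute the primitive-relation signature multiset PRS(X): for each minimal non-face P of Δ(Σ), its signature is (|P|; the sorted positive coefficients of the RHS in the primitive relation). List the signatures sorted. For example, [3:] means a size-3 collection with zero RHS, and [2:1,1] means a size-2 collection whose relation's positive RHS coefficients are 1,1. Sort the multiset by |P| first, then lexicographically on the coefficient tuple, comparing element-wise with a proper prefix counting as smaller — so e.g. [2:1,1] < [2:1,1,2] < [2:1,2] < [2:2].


20 collections generate NE(X_Σ); each relation:

  {1,2}:  v_{1} + v_{2} = 0 ; sig = [2:]
  {3,8}:  v_{3} + v_{8} = 0 ; sig = [2:]
  {1,3}:  v_{1} + v_{3} = v_{5} ; sig = [2:1]
  {1,5}:  v_{1} + v_{5} = v_{6} ; sig = [2:1]
  {1,7}:  v_{1} + v_{7} = v_{3} ; sig = [2:1]
  {2,3}:  v_{2} + v_{3} = v_{7} ; sig = [2:1]
  {2,5}:  v_{2} + v_{5} = v_{3} ; sig = [2:1]
  {2,6}:  v_{2} + v_{6} = v_{5} ; sig = [2:1]
  {3,7}:  v_{3} + v_{7} = v_{4} ; sig = [2:1]
  {4,8}:  v_{4} + v_{8} = v_{7} ; sig = [2:1]
  {5,8}:  v_{5} + v_{8} = v_{1} ; sig = [2:1]
  {7,8}:  v_{7} + v_{8} = v_{2} ; sig = [2:1]
  {6,7}:  v_{6} + v_{7} = v_{3} + v_{5} ; sig = [2:1,1]
  {4,6}:  v_{4} + v_{6} = 2·v_{3} + v_{5} ; sig = [2:1,2]
  {1,4}:  v_{1} + v_{4} = 2·v_{3} ; sig = [2:2]
  {2,4}:  v_{2} + v_{4} = 2·v_{7} ; sig = [2:2]
  {3,6}:  v_{3} + v_{6} = 2·v_{5} ; sig = [2:2]
  {5,7}:  v_{5} + v_{7} = 2·v_{3} ; sig = [2:2]
  {6,8}:  v_{6} + v_{8} = 2·v_{1} ; sig = [2:2]
  {4,5}:  v_{4} + v_{5} = 3·v_{3} ; sig = [2:3]

so the primitive-relation signature multiset is
{ [2:] ×2,  [2:1] ×10,  [2:1,1],  [2:1,2],  [2:2] ×5,  [2:3] }


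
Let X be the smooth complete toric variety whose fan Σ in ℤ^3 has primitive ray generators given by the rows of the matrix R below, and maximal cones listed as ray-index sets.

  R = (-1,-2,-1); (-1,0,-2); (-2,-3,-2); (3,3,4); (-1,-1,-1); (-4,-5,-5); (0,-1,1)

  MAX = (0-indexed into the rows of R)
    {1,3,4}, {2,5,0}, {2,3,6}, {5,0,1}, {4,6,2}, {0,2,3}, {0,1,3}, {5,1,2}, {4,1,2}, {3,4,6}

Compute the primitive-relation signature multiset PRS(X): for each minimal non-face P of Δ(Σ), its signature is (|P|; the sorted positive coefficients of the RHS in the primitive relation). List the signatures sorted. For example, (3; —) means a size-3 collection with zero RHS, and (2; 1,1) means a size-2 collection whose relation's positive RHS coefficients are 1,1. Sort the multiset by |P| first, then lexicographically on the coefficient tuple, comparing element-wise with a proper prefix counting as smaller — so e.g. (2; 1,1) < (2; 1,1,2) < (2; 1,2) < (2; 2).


|primitive collections| = 9. Relations:

  P = {0,4}:  v_{0} + v_{4} = v_{2} — sig = (2; 1)
  P = {1,6}:  v_{1} + v_{6} = v_{4} — sig = (2; 1)
  P = {3,5}:  v_{3} + v_{5} = v_{0} — sig = (2; 1)
  P = {0,6}:  v_{0} + v_{6} = 2·v_{2} + v_{3} — sig = (2; 1,2)
  P = {4,5}:  v_{4} + v_{5} = v_{1} + 2·v_{2} — sig = (2; 1,2)
  P = {5,6}:  v_{5} + v_{6} = 2·v_{2} — sig = (2; 2)
  P = {1,2,3}:  v_{1} + v_{2} + v_{3} = 0 — sig = (3; —)
  P = {0,1,2}:  v_{0} + v_{1} + v_{2} = v_{5} — sig = (3; 1)
  P = {2,3,4}:  v_{2} + v_{3} + v_{4} = v_{6} — sig = (3; 1)

so the primitive-relation signature multiset is
    |P|=2: 6 collections, coeffs (1), (1), (1), (1,2), (1,2), (2)
    |P|=3: 3 collections, coeffs (), (1), (1)


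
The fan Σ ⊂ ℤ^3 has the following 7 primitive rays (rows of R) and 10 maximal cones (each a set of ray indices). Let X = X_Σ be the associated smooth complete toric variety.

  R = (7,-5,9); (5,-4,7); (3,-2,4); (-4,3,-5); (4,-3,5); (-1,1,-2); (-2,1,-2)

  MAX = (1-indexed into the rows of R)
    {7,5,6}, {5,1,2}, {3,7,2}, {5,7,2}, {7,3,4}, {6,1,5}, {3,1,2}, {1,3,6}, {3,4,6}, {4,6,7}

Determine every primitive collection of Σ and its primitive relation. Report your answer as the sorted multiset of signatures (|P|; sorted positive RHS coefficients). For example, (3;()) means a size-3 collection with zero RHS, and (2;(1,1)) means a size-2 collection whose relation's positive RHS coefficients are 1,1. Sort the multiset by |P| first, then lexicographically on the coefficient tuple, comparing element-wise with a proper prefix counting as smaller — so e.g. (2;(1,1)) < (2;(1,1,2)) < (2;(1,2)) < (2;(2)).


7 collections generate NE(X_Σ); each relation:

  P = {4,5}:  v_{4} + v_{5} = 0  →  sig = (2;())
  P = {1,4}:  v_{1} + v_{4} = v_{3}  →  sig = (2;(1))
  P = {1,7}:  v_{1} + v_{7} = v_{2}  →  sig = (2;(1))
  P = {2,6}:  v_{2} + v_{6} = v_{5}  →  sig = (2;(1))
  P = {3,5}:  v_{3} + v_{5} = v_{1}  →  sig = (2;(1))
  P = {2,4}:  v_{2} + v_{4} = v_{3} + v_{7}  →  sig = (2;(1,1))
  P = {3,6,7}:  v_{3} + v_{6} + v_{7} = 0  →  sig = (3;())

so the primitive-relation signature multiset is
    (2;())
    (2;(1))
    (2;(1))
    (2;(1))
    (2;(1))
    (2;(1,1))
    (3;())
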